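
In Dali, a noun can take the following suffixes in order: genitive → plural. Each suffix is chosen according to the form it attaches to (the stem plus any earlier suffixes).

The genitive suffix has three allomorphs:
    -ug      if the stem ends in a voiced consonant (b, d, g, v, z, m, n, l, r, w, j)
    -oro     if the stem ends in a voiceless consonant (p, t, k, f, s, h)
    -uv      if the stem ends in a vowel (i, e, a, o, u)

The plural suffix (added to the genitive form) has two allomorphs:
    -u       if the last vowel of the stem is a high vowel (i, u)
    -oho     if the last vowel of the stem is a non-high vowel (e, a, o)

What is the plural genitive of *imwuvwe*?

imwuvweuvu

*imwuvwe* — final sound /e/ (a vowel) → -uv → *imwuvweuv*.
Since the last vowel of the genitive form *imwuvweuv* is /u/ (a high vowel), it takes -u, giving *imwuvweuvu*.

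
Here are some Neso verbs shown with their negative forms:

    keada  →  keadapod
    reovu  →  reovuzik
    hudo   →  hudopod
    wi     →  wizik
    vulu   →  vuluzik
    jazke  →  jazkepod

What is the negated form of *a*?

apod

Looking at the last vowel of each stem: -zik when the last vowel of the stem is a high vowel (*reovu*, *wi*, *vulu*); -pod when the last vowel of the stem is a non-high vowel (*keada*, *hudo*, *jazke*).
*a*: last vowel = /a/, a non-high vowel → -pod → *apod*.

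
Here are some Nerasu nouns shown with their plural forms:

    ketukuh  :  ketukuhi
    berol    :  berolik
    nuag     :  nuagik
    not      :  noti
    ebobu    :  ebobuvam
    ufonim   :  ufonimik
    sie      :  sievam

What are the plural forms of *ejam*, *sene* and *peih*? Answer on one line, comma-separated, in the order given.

The alternation tracks the final sound of the stem — -i when the stem ends in a voiceless consonant (*ketukuh*, *not*); -ik when the stem ends in a voiced consonant (*berol*, *nuag*, *ufonim*); -vam when the stem ends in a vowel (*ebobu*, *sie*).
Since the final sound of *ejam* is /m/ (a voiced consonant), it takes -ik, giving *ejamik*.
Since the final sound of *sene* is /e/ (a vowel), it takes -vam, giving *senevam*.
Since the final sound of *peih* is /h/ (a voiceless consonant), it takes -i, giving *peihi*.

ejamik, senevam, peihi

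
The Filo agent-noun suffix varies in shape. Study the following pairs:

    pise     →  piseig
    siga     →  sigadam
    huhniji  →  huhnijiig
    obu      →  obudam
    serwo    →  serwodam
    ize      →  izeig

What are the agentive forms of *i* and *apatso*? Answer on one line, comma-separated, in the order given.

iig, apatsodam

The pattern is front/back vowel harmony: -ig when the last vowel of the stem is a front vowel (*pise*, *huhniji*, *ize*); -dam when the last vowel of the stem is a back vowel (*siga*, *obu*, *serwo*).
*i*: last vowel = /i/, a front vowel → -ig → *iig*.
The last vowel of *apatso* is /o/, which is a back vowel, so the suffix is -dam, giving *apatsodam*.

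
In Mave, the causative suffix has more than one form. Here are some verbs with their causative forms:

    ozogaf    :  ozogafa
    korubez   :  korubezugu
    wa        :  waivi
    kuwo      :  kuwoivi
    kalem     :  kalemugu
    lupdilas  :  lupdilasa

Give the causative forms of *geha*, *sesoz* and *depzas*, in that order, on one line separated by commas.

The pattern is voicing of the final sound: -a when the stem ends in a voiceless consonant (*ozogaf*, *lupdilas*); -ugu when the stem ends in a voiced consonant (*korubez*, *kalem*); -ivi when the stem ends in a vowel (*wa*, *kuwo*).
*geha* — final sound /a/ (a vowel) → -ivi → *gehaivi*.
*sesoz*: final sound = /z/, a voiced consonant → -ugu → *sesozugu*.
The final sound of *depzas* is /s/, which is a voiceless consonant, so the suffix is -a, giving *depzasa*.

gehaivi, sesozugu, depzasa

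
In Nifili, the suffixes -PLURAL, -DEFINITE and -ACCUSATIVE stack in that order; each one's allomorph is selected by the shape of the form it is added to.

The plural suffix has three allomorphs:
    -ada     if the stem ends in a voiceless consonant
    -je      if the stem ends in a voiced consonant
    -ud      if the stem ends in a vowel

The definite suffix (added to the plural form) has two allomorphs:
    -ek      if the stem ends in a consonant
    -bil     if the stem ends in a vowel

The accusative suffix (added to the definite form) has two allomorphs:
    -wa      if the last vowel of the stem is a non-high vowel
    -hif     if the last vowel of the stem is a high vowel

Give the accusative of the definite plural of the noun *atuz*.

atuzjebilhif

*atuz* — final sound /z/ (a voiced consonant) → -je → *atuzje*.
The plural form *atuzje*: final sound = /e/, a vowel → -bil → *atuzjebil*.
The definite form *atuzjebil* — last vowel /i/ (a high vowel) → -hif → *atuzjebilhif*.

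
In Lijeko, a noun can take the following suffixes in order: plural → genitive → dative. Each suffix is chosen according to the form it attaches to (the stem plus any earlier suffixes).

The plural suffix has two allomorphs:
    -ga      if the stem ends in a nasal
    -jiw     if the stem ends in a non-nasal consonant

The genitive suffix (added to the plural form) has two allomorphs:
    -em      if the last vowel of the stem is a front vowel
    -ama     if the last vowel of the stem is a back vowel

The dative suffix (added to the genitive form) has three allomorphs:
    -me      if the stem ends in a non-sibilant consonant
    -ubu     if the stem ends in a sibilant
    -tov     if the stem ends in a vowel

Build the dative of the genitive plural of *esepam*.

*esepam* — final consonant /m/ (a nasal) → -ga → *esepamga*.
Since the last vowel of the plural form *esepamga* is /a/ (a back vowel), it takes -ama, giving *esepamgaama*.
The final sound of the genitive form *esepamgaama* is /a/, which is a vowel, so the dative suffix is -tov, giving *esepamgaamatov*.

esepamgaamatov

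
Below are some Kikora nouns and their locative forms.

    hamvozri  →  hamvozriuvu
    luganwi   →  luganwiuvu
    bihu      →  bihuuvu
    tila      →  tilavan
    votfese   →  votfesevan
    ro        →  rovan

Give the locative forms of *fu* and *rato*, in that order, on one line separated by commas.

fuuvu, ratovan

The alternation tracks the last vowel of the stem — -uvu when the last vowel of the stem is a high vowel (*hamvozri*, *luganwi*, *bihu*); -van when the last vowel of the stem is a non-high vowel (*tila*, *votfese*, *ro*).
Since the last vowel of *fu* is /u/ (a high vowel), it takes -uvu, giving *fuuvu*.
*rato*: last vowel = /o/, a non-high vowel → -van → *ratovan*.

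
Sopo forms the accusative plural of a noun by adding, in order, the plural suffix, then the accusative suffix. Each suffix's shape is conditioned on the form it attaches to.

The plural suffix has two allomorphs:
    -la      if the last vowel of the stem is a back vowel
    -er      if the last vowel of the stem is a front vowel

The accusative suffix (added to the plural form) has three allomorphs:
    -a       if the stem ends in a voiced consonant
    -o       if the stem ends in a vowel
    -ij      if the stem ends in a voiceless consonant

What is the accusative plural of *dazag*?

The last vowel of *dazag* is /a/, which is a back vowel, so the plural suffix is -la, giving *dazagla*.
The plural form *dazagla* — final sound /a/ (a vowel) → -o → *dazaglao*.

dazaglao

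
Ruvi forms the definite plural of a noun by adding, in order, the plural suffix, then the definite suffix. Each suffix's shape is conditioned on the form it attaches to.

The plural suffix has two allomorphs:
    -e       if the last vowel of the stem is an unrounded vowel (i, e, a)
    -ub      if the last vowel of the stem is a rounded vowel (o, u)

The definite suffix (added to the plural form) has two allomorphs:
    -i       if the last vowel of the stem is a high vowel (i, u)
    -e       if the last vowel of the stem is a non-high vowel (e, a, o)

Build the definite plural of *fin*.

*fin*: last vowel = /i/, an unrounded vowel → -e → *fine*.
The plural form *fine* — last vowel /e/ (a non-high vowel) → -e → *finee*.

finee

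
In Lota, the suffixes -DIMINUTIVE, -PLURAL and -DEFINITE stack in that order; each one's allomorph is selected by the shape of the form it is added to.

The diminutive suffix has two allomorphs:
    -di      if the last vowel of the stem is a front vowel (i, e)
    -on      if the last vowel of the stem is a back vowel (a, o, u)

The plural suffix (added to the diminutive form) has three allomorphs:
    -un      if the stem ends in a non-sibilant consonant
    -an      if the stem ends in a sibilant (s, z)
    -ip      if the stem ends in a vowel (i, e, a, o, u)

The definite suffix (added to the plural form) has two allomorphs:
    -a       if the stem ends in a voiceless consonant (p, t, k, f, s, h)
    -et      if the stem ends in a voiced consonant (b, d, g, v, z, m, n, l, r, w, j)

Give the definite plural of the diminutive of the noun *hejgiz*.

hejgizdiipa

*hejgiz* — last vowel /i/ (a front vowel) → -di → *hejgizdi*.
Since the final sound of the diminutive form *hejgizdi* is /i/ (a vowel), it takes -ip, giving *hejgizdiip*.
The plural form *hejgizdiip*: final consonant = /p/, voiceless → -a → *hejgizdiipa*.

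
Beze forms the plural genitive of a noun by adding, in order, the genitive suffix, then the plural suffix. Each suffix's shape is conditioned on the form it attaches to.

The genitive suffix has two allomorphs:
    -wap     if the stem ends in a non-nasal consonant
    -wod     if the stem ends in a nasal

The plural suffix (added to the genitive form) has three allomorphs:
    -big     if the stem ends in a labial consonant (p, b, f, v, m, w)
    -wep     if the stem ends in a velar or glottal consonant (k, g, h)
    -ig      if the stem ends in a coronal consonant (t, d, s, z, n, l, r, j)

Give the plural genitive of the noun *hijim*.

*hijim*: final consonant = /m/, a nasal → -wod → *hijimwod*.
Since the final consonant of the genitive form *hijimwod* is /d/ (coronal), it takes -ig, giving *hijimwodig*.

hijimwodig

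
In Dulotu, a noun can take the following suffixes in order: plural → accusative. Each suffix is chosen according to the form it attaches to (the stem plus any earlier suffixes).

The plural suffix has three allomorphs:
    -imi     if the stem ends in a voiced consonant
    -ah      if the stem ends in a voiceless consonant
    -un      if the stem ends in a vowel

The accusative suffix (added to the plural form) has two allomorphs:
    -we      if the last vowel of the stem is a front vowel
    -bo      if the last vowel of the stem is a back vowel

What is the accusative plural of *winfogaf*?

winfogafahbo

*winfogaf*: final sound = /f/, a voiceless consonant → -ah → *winfogafah*.
The plural form *winfogafah*: last vowel = /a/, a back vowel → -bo → *winfogafahbo*.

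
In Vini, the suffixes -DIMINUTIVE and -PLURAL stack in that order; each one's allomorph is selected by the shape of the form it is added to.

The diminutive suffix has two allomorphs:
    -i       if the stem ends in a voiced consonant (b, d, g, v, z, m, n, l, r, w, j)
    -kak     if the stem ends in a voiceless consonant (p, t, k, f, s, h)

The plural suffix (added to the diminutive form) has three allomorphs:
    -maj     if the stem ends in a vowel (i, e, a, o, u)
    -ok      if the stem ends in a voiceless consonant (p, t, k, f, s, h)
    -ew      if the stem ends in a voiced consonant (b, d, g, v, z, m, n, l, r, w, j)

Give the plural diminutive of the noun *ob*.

obimaj

*ob*: final consonant = /b/, voiced → -i → *obi*.
Since the final sound of the diminutive form *obi* is /i/ (a vowel), it takes -maj, giving *obimaj*.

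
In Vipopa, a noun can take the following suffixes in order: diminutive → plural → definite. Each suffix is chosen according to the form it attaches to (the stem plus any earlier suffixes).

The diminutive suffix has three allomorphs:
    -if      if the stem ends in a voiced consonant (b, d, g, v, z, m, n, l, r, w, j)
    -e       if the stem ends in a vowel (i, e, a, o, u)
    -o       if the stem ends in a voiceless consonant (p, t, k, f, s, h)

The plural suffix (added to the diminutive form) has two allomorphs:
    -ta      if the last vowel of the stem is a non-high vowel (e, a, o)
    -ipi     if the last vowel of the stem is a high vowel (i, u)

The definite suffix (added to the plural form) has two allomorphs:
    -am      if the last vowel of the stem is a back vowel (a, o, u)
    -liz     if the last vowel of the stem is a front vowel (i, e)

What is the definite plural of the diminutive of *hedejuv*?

hedejuvifipiliz

The final sound of *hedejuv* is /v/, which is a voiced consonant, so the diminutive suffix is -if, giving *hedejuvif*.
The diminutive form *hedejuvif* — last vowel /i/ (a high vowel) → -ipi → *hedejuvifipi*.
The plural form *hedejuvifipi*: last vowel = /i/, a front vowel → -liz → *hedejuvifipiliz*.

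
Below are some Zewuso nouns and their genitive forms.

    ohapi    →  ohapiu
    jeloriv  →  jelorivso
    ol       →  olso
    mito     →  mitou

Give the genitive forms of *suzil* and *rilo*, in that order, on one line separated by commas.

suzilso, rilou

The pattern is consonant vs. vowel: -so when the stem ends in a consonant (*jeloriv*, *ol*); -u when the stem ends in a vowel (*ohapi*, *mito*).
Since the final sound of *suzil* is /l/ (a consonant), it takes -so, giving *suzilso*.
Since the final sound of *rilo* is /o/ (a vowel), it takes -u, giving *rilou*.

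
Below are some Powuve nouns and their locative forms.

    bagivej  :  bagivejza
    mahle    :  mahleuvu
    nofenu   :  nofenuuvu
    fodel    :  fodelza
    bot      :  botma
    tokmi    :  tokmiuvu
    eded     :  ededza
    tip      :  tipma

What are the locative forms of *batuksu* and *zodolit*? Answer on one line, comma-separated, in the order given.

batuksuuvu, zodolitma

Looking at the final sound of each stem: -ma when the stem ends in a voiceless consonant (*bot*, *tip*); -za when the stem ends in a voiced consonant (*bagivej*, *fodel*, *eded*); -uvu when the stem ends in a vowel (*mahle*, *nofenu*, *tokmi*).
*batuksu* — final sound /u/ (a vowel) → -uvu → *batuksuuvu*.
The final sound of *zodolit* is /t/, which is a voiceless consonant, so the suffix is -ma, giving *zodolitma*.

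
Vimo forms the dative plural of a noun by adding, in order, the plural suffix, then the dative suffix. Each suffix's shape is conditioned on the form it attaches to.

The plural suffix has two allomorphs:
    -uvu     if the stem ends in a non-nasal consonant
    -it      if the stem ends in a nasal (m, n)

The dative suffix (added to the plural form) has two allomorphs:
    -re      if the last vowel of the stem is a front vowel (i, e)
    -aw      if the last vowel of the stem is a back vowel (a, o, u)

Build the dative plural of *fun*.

funitre

*fun*: final consonant = /n/, a nasal → -it → *funit*.
The plural form *funit* — last vowel /i/ (a front vowel) → -re → *funitre*.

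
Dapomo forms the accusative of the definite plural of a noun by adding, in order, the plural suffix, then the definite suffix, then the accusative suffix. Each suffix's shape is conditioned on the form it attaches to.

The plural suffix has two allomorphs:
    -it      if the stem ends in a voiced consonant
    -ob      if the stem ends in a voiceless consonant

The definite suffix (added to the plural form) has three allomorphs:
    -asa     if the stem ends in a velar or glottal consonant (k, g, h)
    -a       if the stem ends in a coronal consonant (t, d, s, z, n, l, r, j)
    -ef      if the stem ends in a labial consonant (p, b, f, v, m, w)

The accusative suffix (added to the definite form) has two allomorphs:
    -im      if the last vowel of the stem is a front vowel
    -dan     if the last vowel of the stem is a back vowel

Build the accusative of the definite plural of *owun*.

owunitadan

*owun*: final consonant = /n/, voiced → -it → *owunit*.
The final consonant of the plural form *owunit* is /t/, which is coronal, so the definite suffix is -a, giving *owunita*.
The definite form *owunita*: last vowel = /a/, a back vowel → -dan → *owunitadan*.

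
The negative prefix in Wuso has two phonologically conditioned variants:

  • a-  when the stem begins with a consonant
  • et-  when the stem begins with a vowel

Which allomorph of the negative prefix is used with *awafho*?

*awafho* — first sound /a/ (a vowel) → et-.

et-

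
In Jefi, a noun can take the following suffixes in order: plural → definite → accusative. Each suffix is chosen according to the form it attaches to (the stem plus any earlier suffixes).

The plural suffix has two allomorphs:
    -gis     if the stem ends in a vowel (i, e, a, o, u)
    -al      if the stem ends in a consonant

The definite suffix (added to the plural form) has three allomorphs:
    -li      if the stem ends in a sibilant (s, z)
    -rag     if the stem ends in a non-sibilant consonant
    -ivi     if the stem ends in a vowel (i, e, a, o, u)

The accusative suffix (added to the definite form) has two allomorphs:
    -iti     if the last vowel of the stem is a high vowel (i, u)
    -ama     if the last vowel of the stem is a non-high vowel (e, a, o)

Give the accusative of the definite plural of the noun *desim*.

*desim*: final sound = /m/, a consonant → -al → *desimal*.
Since the final sound of the plural form *desimal* is /l/ (a non-sibilant consonant), it takes -rag, giving *desimalrag*.
The definite form *desimalrag* — last vowel /a/ (a non-high vowel) → -ama → *desimalragama*.

desimalragama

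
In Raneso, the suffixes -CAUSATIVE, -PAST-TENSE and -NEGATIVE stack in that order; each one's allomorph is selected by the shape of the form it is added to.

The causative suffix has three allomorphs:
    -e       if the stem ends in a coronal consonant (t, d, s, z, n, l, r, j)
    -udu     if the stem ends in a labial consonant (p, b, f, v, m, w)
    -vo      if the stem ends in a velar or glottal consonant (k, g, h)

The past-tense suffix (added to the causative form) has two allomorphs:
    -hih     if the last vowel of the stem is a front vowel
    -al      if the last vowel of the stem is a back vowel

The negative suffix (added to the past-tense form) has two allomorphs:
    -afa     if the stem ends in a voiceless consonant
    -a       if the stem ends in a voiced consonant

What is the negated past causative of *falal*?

falalehihafa

The final consonant of *falal* is /l/, which is coronal, so the causative suffix is -e, giving *falale*.
The last vowel of the causative form *falale* is /e/, which is a front vowel, so the past-tense suffix is -hih, giving *falalehih*.
The past-tense form *falalehih* — final consonant /h/ (voiceless) → -afa → *falalehihafa*.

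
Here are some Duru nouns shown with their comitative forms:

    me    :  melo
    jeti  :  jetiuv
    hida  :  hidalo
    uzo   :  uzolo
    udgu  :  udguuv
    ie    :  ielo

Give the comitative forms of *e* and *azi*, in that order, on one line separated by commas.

elo, aziuv

The alternation tracks the last vowel of the stem — -uv when the last vowel of the stem is a high vowel (*jeti*, *udgu*); -lo when the last vowel of the stem is a non-high vowel (*me*, *hida*, *uzo*, *ie*).
*e*: last vowel = /e/, a non-high vowel → -lo → *elo*.
*azi*: last vowel = /i/, a high vowel → -uv → *aziuv*.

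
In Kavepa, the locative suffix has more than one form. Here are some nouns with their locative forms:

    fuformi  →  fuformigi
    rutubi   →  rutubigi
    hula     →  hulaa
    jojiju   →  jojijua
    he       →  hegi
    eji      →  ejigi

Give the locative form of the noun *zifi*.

Looking at the last vowel of each stem: -gi when the last vowel of the stem is a front vowel (*fuformi*, *rutubi*, *he*, *eji*); -a when the last vowel of the stem is a back vowel (*hula*, *jojiju*).
Since the last vowel of *zifi* is /i/ (a front vowel), it takes -gi, giving *zifigi*.

zifigi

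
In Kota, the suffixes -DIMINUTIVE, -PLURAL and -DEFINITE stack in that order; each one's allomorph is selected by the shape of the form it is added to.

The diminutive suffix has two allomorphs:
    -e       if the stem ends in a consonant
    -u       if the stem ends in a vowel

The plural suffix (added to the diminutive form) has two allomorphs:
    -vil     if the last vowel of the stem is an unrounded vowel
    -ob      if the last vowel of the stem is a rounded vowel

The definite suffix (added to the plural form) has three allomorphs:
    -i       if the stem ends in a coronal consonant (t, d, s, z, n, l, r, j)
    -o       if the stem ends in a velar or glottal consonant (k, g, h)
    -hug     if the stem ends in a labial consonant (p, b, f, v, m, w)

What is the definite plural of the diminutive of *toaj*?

toajevili

*toaj*: final sound = /j/, a consonant → -e → *toaje*.
The last vowel of the diminutive form *toaje* is /e/, which is an unrounded vowel, so the plural suffix is -vil, giving *toajevil*.
The plural form *toajevil* — final consonant /l/ (coronal) → -i → *toajevili*.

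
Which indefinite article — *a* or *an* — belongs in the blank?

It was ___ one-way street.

a

The indefinite article is chosen by the initial *sound* of the following word, not its spelling.
*one-way* begins with the sound /wʌ/ (*one* pronounced /wʌn/) — a consonant sound.
So the article is *a*: It was a one-way street.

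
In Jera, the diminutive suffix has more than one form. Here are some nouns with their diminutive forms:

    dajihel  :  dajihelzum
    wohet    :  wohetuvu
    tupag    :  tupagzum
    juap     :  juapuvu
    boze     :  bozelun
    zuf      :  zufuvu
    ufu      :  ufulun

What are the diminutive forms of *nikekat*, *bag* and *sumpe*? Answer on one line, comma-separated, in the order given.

nikekatuvu, bagzum, sumpelun

Looking at the final sound of each stem: -uvu when the stem ends in a voiceless consonant (*wohet*, *juap*, *zuf*); -zum when the stem ends in a voiced consonant (*dajihel*, *tupag*); -lun when the stem ends in a vowel (*boze*, *ufu*).
The final sound of *nikekat* is /t/, which is a voiceless consonant, so the suffix is -uvu, giving *nikekatuvu*.
*bag*: final sound = /g/, a voiced consonant → -zum → *bagzum*.
Since the final sound of *sumpe* is /e/ (a vowel), it takes -lun, giving *sumpelun*.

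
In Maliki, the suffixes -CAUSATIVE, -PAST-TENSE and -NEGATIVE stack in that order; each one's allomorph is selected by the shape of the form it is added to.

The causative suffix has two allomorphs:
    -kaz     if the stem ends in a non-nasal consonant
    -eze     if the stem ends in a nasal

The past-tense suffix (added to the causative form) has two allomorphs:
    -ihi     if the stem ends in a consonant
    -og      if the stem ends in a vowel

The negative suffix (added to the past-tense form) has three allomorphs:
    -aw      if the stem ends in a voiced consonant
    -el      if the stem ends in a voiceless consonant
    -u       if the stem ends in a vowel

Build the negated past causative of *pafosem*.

*pafosem* — final consonant /m/ (a nasal) → -eze → *pafosemeze*.
The causative form *pafosemeze*: final sound = /e/, a vowel → -og → *pafosemezeog*.
The past-tense form *pafosemezeog* — final sound /g/ (a voiced consonant) → -aw → *pafosemezeogaw*.

pafosemezeogaw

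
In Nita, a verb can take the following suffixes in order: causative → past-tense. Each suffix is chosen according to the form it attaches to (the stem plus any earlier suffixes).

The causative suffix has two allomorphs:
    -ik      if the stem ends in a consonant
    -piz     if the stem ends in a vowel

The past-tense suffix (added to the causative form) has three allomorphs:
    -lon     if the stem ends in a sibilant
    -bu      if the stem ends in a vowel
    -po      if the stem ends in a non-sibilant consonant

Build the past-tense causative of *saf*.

safikpo

*saf*: final sound = /f/, a consonant → -ik → *safik*.
The final sound of the causative form *safik* is /k/, which is a non-sibilant consonant, so the past-tense suffix is -po, giving *safikpo*.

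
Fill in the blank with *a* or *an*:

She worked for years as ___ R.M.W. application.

The indefinite article is chosen by the initial *sound* of the following word, not its spelling.
The initialism *R.M.W.* is read letter by letter; the first letter, R, is pronounced /ɑr/, which begins with a vowel sound.
So the article is *an*: She worked for years as an R.M.W. application.

an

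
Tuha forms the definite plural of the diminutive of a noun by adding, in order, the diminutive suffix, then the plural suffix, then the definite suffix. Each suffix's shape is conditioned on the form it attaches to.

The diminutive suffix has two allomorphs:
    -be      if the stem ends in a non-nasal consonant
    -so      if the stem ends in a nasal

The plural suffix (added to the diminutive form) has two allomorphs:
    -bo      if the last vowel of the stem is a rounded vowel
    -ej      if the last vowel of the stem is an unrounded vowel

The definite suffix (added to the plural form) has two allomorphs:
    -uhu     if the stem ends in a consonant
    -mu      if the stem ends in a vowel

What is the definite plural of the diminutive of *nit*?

nitbeejuhu

Since the final consonant of *nit* is /t/ (non-nasal), it takes -be, giving *nitbe*.
The diminutive form *nitbe* — last vowel /e/ (an unrounded vowel) → -ej → *nitbeej*.
The final sound of the plural form *nitbeej* is /j/, which is a consonant, so the definite suffix is -uhu, giving *nitbeejuhu*.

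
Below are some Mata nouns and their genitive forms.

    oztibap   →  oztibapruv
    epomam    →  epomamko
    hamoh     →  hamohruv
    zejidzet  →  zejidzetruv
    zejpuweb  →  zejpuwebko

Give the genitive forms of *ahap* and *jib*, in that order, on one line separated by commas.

Looking at the final consonant of each stem: -ruv when the stem ends in a voiceless consonant (*oztibap*, *hamoh*, *zejidzet*); -ko when the stem ends in a voiced consonant (*epomam*, *zejpuweb*).
The final consonant of *ahap* is /p/, which is voiceless, so the suffix is -ruv, giving *ahapruv*.
The final consonant of *jib* is /b/, which is voiced, so the suffix is -ko, giving *jibko*.

ahapruv, jibko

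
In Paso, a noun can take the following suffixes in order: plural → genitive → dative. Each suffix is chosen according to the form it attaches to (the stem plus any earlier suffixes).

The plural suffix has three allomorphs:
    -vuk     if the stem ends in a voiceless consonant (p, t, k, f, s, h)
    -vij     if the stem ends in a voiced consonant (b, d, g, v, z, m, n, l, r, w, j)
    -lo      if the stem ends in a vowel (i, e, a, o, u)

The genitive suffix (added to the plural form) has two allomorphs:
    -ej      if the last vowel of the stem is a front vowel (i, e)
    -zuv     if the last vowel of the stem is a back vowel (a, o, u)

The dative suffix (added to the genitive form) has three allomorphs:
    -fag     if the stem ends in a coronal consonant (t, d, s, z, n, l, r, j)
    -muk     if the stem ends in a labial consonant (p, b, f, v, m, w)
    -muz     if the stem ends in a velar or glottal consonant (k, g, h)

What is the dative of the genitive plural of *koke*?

*koke* — final sound /e/ (a vowel) → -lo → *kokelo*.
The plural form *kokelo*: last vowel = /o/, a back vowel → -zuv → *kokelozuv*.
The final consonant of the genitive form *kokelozuv* is /v/, which is labial, so the dative suffix is -muk, giving *kokelozuvmuk*.

kokelozuvmuk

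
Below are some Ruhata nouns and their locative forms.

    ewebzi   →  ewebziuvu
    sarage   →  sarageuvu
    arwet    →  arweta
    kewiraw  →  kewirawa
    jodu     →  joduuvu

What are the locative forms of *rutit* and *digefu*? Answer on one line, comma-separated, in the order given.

Looking at the final sound of each stem: -a when the stem ends in a consonant (*arwet*, *kewiraw*); -uvu when the stem ends in a vowel (*ewebzi*, *sarage*, *jodu*).
*rutit* — final sound /t/ (a consonant) → -a → *rutita*.
The final sound of *digefu* is /u/, which is a vowel, so the suffix is -uvu, giving *digefuuvu*.

rutita, digefuuvu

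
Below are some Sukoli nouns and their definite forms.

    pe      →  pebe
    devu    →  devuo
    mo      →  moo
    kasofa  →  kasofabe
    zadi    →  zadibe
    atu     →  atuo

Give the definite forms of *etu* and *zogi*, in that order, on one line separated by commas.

etuo, zogibe

The pattern is rounding harmony: -o when the last vowel of the stem is a rounded vowel (*devu*, *mo*, *atu*); -be when the last vowel of the stem is an unrounded vowel (*pe*, *kasofa*, *zadi*).
*etu*: last vowel = /u/, a rounded vowel → -o → *etuo*.
Since the last vowel of *zogi* is /i/ (an unrounded vowel), it takes -be, giving *zogibe*.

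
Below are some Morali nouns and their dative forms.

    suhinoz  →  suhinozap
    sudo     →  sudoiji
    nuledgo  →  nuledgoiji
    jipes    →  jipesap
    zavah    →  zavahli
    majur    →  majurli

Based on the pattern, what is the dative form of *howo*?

howoiji

The alternation tracks the final sound of the stem — -ap when the stem ends in a sibilant (*suhinoz*, *jipes*); -li when the stem ends in a non-sibilant consonant (*zavah*, *majur*); -iji when the stem ends in a vowel (*sudo*, *nuledgo*).
*howo*: final sound = /o/, a vowel → -iji → *howoiji*.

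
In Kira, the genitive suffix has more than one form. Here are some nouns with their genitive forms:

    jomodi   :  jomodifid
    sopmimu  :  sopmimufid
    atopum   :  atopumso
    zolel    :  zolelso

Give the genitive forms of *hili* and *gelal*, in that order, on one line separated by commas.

hilifid, gelalso

Looking at the final sound of each stem: -so when the stem ends in a consonant (*atopum*, *zolel*); -fid when the stem ends in a vowel (*jomodi*, *sopmimu*).
*hili* — final sound /i/ (a vowel) → -fid → *hilifid*.
Since the final sound of *gelal* is /l/ (a consonant), it takes -so, giving *gelalso*.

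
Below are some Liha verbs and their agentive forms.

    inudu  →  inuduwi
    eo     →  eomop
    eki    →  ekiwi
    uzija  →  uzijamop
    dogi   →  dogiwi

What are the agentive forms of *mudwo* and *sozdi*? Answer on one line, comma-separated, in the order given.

mudwomop, sozdiwi

The suffix is conditioned by the last vowel: -wi when the last vowel of the stem is a high vowel (*inudu*, *eki*, *dogi*); -mop when the last vowel of the stem is a non-high vowel (*eo*, *uzija*).
Since the last vowel of *mudwo* is /o/ (a non-high vowel), it takes -mop, giving *mudwomop*.
Since the last vowel of *sozdi* is /i/ (a high vowel), it takes -wi, giving *sozdiwi*.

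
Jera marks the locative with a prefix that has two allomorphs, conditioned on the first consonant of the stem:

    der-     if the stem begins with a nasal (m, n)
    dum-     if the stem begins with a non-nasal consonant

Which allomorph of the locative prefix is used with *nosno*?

*nosno* — first consonant /n/ (a nasal) → der-.

der-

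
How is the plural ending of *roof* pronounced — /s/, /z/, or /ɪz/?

/s/

The stem *roof* ends in a voiceless non-sibilant consonant.
The plural suffix surfaces as /ɪz/ after sibilants, /s/ after other voiceless consonants, and /z/ after other voiced sounds.
So the plural -s on *roof* is pronounced /s/.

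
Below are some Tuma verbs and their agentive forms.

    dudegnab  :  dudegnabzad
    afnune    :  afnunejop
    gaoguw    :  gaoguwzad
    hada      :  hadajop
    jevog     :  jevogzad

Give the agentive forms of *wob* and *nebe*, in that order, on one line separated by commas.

The suffix is conditioned by the final sound: -zad when the stem ends in a consonant (*dudegnab*, *gaoguw*, *jevog*); -jop when the stem ends in a vowel (*afnune*, *hada*).
*wob*: final sound = /b/, a consonant → -zad → *wobzad*.
Since the final sound of *nebe* is /e/ (a vowel), it takes -jop, giving *nebejop*.

wobzad, nebejop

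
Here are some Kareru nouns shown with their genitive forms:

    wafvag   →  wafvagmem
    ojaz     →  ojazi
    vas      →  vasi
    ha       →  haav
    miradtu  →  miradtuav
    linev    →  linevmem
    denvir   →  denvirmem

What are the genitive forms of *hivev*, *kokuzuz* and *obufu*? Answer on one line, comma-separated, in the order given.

Looking at the final sound of each stem: -i when the stem ends in a sibilant (*ojaz*, *vas*); -mem when the stem ends in a non-sibilant consonant (*wafvag*, *linev*, *denvir*); -av when the stem ends in a vowel (*ha*, *miradtu*).
Since the final sound of *hivev* is /v/ (a non-sibilant consonant), it takes -mem, giving *hivevmem*.
The final sound of *kokuzuz* is /z/, which is a sibilant, so the suffix is -i, giving *kokuzuzi*.
*obufu* — final sound /u/ (a vowel) → -av → *obufuav*.

hivevmem, kokuzuzi, obufuav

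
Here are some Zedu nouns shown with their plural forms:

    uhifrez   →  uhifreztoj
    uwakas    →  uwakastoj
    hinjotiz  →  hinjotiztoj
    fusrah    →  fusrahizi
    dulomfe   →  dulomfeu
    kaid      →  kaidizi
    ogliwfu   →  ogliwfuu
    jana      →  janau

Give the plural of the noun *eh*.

ehizi

Looking at the final sound of each stem: -toj when the stem ends in a sibilant (*uhifrez*, *uwakas*, *hinjotiz*); -izi when the stem ends in a non-sibilant consonant (*fusrah*, *kaid*); -u when the stem ends in a vowel (*dulomfe*, *ogliwfu*, *jana*).
*eh*: final sound = /h/, a non-sibilant consonant → -izi → *ehizi*.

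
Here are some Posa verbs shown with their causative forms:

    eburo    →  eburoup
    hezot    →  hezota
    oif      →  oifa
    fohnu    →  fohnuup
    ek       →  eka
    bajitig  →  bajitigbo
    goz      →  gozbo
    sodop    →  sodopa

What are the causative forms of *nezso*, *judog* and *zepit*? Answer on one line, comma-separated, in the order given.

nezsoup, judogbo, zepita

The pattern is voicing of the final sound: -a when the stem ends in a voiceless consonant (*hezot*, *oif*, *ek*, *sodop*); -bo when the stem ends in a voiced consonant (*bajitig*, *goz*); -up when the stem ends in a vowel (*eburo*, *fohnu*).
The final sound of *nezso* is /o/, which is a vowel, so the suffix is -up, giving *nezsoup*.
Since the final sound of *judog* is /g/ (a voiced consonant), it takes -bo, giving *judogbo*.
The final sound of *zepit* is /t/, which is a voiceless consonant, so the suffix is -a, giving *zepita*.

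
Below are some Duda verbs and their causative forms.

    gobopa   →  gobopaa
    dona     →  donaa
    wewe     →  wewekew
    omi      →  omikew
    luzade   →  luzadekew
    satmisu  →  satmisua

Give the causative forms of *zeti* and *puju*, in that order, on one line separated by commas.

The pattern is front/back vowel harmony: -kew when the last vowel of the stem is a front vowel (*wewe*, *omi*, *luzade*); -a when the last vowel of the stem is a back vowel (*gobopa*, *dona*, *satmisu*).
*zeti*: last vowel = /i/, a front vowel → -kew → *zetikew*.
The last vowel of *puju* is /u/, which is a back vowel, so the suffix is -a, giving *pujua*.

zetikew, pujua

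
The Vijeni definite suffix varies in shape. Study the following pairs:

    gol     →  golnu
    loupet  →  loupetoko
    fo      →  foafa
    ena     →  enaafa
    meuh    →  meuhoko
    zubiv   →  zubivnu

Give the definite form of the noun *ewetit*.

The alternation tracks the final sound of the stem — -oko when the stem ends in a voiceless consonant (*loupet*, *meuh*); -nu when the stem ends in a voiced consonant (*gol*, *zubiv*); -afa when the stem ends in a vowel (*fo*, *ena*).
The final sound of *ewetit* is /t/, which is a voiceless consonant, so the suffix is -oko, giving *ewetitoko*.

ewetitoko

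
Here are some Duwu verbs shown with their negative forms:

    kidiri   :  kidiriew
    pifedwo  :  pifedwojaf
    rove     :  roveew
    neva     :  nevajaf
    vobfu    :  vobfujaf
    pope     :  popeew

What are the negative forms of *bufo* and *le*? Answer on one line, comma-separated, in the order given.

The suffix is conditioned by the last vowel: -ew when the last vowel of the stem is a front vowel (*kidiri*, *rove*, *pope*); -jaf when the last vowel of the stem is a back vowel (*pifedwo*, *neva*, *vobfu*).
*bufo* — last vowel /o/ (a back vowel) → -jaf → *bufojaf*.
Since the last vowel of *le* is /e/ (a front vowel), it takes -ew, giving *leew*.

bufojaf, leew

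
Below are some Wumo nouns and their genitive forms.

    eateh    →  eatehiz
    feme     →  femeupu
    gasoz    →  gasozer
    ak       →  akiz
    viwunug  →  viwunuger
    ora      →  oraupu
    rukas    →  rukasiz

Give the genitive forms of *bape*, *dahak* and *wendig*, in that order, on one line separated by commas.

The alternation tracks the final sound of the stem — -iz when the stem ends in a voiceless consonant (*eateh*, *ak*, *rukas*); -er when the stem ends in a voiced consonant (*gasoz*, *viwunug*); -upu when the stem ends in a vowel (*feme*, *ora*).
Since the final sound of *bape* is /e/ (a vowel), it takes -upu, giving *bapeupu*.
*dahak*: final sound = /k/, a voiceless consonant → -iz → *dahakiz*.
Since the final sound of *wendig* is /g/ (a voiced consonant), it takes -er, giving *wendiger*.

bapeupu, dahakiz, wendiger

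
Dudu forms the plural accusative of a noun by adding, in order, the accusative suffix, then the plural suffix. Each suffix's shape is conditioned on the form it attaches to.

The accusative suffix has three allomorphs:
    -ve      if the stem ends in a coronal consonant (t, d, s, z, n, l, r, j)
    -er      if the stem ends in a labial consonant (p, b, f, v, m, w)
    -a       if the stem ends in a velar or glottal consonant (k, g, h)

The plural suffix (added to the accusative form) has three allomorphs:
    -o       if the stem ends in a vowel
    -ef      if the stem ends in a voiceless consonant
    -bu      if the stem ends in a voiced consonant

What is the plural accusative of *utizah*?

utizahao

*utizah*: final consonant = /h/, velar/glottal → -a → *utizaha*.
Since the final sound of the accusative form *utizaha* is /a/ (a vowel), it takes -o, giving *utizahao*.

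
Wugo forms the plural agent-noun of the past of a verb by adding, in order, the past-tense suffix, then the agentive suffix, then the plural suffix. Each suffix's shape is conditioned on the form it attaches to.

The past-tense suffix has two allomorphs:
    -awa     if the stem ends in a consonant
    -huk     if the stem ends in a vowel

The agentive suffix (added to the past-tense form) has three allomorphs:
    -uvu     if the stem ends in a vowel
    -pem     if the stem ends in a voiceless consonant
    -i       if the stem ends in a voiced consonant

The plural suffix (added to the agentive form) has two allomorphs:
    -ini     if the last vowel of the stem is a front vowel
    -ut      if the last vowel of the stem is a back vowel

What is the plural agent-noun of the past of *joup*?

joupawauvuut

Since the final sound of *joup* is /p/ (a consonant), it takes -awa, giving *joupawa*.
The final sound of the past-tense form *joupawa* is /a/, which is a vowel, so the agentive suffix is -uvu, giving *joupawauvu*.
The agentive form *joupawauvu*: last vowel = /u/, a back vowel → -ut → *joupawauvuut*.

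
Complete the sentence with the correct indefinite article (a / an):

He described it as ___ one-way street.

a

The indefinite article is chosen by the initial *sound* of the following word, not its spelling.
*one-way* begins with the sound /wʌ/ (*one* pronounced /wʌn/) — a consonant sound.
So the article is *a*: He described it as a one-way street.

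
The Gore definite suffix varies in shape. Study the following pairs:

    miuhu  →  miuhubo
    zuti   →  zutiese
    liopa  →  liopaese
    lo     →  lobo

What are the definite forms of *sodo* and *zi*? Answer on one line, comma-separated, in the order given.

sodobo, ziese

The suffix is conditioned by the last vowel: -bo when the last vowel of the stem is a rounded vowel (*miuhu*, *lo*); -ese when the last vowel of the stem is an unrounded vowel (*zuti*, *liopa*).
Since the last vowel of *sodo* is /o/ (a rounded vowel), it takes -bo, giving *sodobo*.
Since the last vowel of *zi* is /i/ (an unrounded vowel), it takes -ese, giving *ziese*.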